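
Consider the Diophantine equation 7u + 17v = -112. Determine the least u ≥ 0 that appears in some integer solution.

gcd(17, 7) = 1.
1 divides -112, so solutions exist.
By Bézout, 7*(5) + 17*(-2) = 1.
Scale by -112/1 = -112: (u₀, v₀) = (-560, 224).
General solution: u = -560 + 17t, v = 224 - 7t for integer t.
u ≥ 0: smallest is -560 mod 17 = 1 (at t = 33), with v = -7.

1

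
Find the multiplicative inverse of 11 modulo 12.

gcd(12, 11) = 1.
By Bézout, 11*(-1) + 12*(1) = 1.
So 11*-1 ≡ 1 (mod 12), and -1 mod 12 = 11.

11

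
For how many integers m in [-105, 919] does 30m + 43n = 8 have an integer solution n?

gcd(43, 30) = 1.
By Bézout, 30×(-10) + 43×(7) = 1.
Particular solution: (6, -4).
General solution: m = 6 + 43t, n = -4 - 30t for integer t.
-105 ≤ 6 + 43t ≤ 919 gives t ∈ [-2, 21], which is 24 values.

24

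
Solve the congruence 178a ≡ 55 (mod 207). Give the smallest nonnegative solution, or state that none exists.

gcd(207, 178) = 1.
1 divides 55, so solutions exist.
By Bézout, 178×(-50) + 207×(43) = 1.
So 178×(-50) ≡ 1 (mod 207); multiply by 55: a ≡ -2750 (mod 207).
Smallest nonnegative: a = -2750 mod 207 = 148.

148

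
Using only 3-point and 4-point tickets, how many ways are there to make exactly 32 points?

3

Need nonnegative integers with 3j + 4k = 32.
gcd(3, 4) = 1, and 3·(-1) + 4·(1) = 1.
So (j₀, k₀) = (-32, 32); general j = -32 + 4t, k = 32 - 3t.
j ≥ 0 ⇒ t ≥ 8; k ≥ 0 ⇒ t ≤ 10. That's 3 values of t.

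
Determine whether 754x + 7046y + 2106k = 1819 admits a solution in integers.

no

gcd(7046, 754):
  7046 = 9*754 + 260
  754 = 2*260 + 234
  260 = 1*234 + 26
  234 = 9*26
so gcd(7046, 754) = 26.
gcd(26, 2106) = 26.
26 does not divide 1819 (remainder 25), so no integer solutions.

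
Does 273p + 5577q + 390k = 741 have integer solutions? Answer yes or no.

yes

gcd(5577, 273) = 39.
gcd(39, 390) = 39.
39 divides 741, so integer solutions exist.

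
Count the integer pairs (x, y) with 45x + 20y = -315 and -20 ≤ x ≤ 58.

20

gcd(45, 20) = 5  (45 = 2·20 + 5, 20 = 4·5).
Back-substituting, 45·(1) + 20·(-2) = 5.
Scale by -63: particular solution (-63, 126); reduce x mod 4: (1, -18).
General solution: x = 1 + 4t, y = -18 - 9t for integer t.
-20 ≤ 1 + 4t ≤ 58 gives t ∈ [-5, 14], which is 20 values.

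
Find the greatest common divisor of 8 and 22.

gcd(22, 8) = 2  (22 = 2×8 + 6, 8 = 1×6 + 2, 6 = 3×2).

2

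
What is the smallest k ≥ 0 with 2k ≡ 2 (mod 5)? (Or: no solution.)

gcd(5, 2) = 1.
1 divides 2, so solutions exist.
By Bézout, 2·(-2) + 5·(1) = 1.
So 2·(-2) ≡ 1 (mod 5); multiply by 2: k ≡ -4 (mod 5).
Smallest nonnegative: k = -4 mod 5 = 1.

1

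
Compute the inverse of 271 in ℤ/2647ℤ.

2227

gcd(2647, 271) = 1  (2647 = 9×271 + 208, 271 = 1×208 + 63, 208 = 3×63 + 19, 63 = 3×19 + 6, 19 = 3×6 + 1, 6 = 6×1).
Back-substituting, 271×(-420) + 2647×(43) = 1.
So 271×-420 ≡ 1 (mod 2647), and -420 mod 2647 = 2227.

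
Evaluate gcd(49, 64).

gcd(64, 49):
  64 = 1×49 + 15
  49 = 3×15 + 4
  15 = 3×4 + 3
  4 = 1×3 + 1
  3 = 3×1
so gcd(64, 49) = 1.

1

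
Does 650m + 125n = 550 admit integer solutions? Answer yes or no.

yes

gcd(650, 125) = 25  (650 = 5*125 + 25, 125 = 5*25).
25 divides 550, so integer solutions exist.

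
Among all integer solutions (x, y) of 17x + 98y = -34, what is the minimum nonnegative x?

gcd(98, 17):
  98 = 5·17 + 13
  17 = 1·13 + 4
  13 = 3·4 + 1
  4 = 4·1
so gcd(98, 17) = 1.
1 divides -34, so solutions exist.
Back-substitute for Bézout coefficients:
  1 = 13 - 3·4
  ... = 17·(-23) + 98·(4)
Scale by -34/1 = -34: (x₀, y₀) = (782, -136).
General solution: x = 782 + 98t, y = -136 - 17t for integer t.
x ≥ 0: smallest is 782 mod 98 = 96 (at t = -7), with y = -17.

96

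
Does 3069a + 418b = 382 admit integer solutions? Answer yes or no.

no

gcd(3069, 418) = 11  (3069 = 7·418 + 143, 418 = 2·143 + 132, 143 = 1·132 + 11, 132 = 12·11).
11 does not divide 382 (remainder 8), so no integer solutions.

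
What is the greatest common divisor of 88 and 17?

gcd(88, 17):
  88 = 5×17 + 3
  17 = 5×3 + 2
  3 = 1×2 + 1
  2 = 2×1
so gcd(88, 17) = 1.

1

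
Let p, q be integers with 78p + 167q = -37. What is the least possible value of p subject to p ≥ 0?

gcd(167, 78):
  167 = 2·78 + 11
  78 = 7·11 + 1
  11 = 11·1
so gcd(167, 78) = 1.
1 divides -37, so solutions exist.
Back-substitute for Bézout coefficients:
  1 = 78 - 7·11
  ... = 78·(15) + 167·(-7)
Scale by -37/1 = -37: (p₀, q₀) = (-555, 259).
General solution: p = -555 + 167t, q = 259 - 78t for integer t.
p ≥ 0: smallest is -555 mod 167 = 113 (at t = 4), with q = -53.

113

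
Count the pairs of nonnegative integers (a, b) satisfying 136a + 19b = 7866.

gcd(136, 19) = 1.
By Bézout, 136·(-6) + 19·(43) = 1.
One solution: (0, 414).
General: a = 0 + 19t, b = 414 - 136t.
a ≥ 0 ⇒ t ≥ 0; b ≥ 0 ⇒ t ≤ 3. So t ∈ [0, 3]: 4 solutions.

4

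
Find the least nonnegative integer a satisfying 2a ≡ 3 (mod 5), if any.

gcd(5, 2):
  5 = 2*2 + 1
  2 = 2*1
so gcd(5, 2) = 1.
1 divides 3, so solutions exist.
Back-substitute for Bézout coefficients:
  1 = 5 - 2*2
  ... = 2*(-2) + 5*(1)
So 2*(-2) ≡ 1 (mod 5); multiply by 3: a ≡ -6 (mod 5).
Smallest nonnegative: a = -6 mod 5 = 4.

4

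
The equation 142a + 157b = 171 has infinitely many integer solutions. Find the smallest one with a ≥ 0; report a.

20

gcd(157, 142):
  157 = 1*142 + 15
  142 = 9*15 + 7
  15 = 2*7 + 1
  7 = 7*1
so gcd(157, 142) = 1.
1 divides 171, so solutions exist.
Back-substitute for Bézout coefficients:
  1 = 15 - 2*7
  ... = 142*(-21) + 157*(19)
Scale by 171/1 = 171: (a₀, b₀) = (-3591, 3249).
General solution: a = -3591 + 157t, b = 3249 - 142t for integer t.
a ≥ 0: smallest is -3591 mod 157 = 20 (at t = 23), with b = -17.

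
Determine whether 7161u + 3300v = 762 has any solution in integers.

gcd(7161, 3300):
  7161 = 2×3300 + 561
  3300 = 5×561 + 495
  561 = 1×495 + 66
  495 = 7×66 + 33
  66 = 2×33
so gcd(7161, 3300) = 33.
33 does not divide 762 (remainder 3), so no integer solutions.

no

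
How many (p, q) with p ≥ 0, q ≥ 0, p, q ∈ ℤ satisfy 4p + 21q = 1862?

22

gcd(21, 4):
  21 = 5·4 + 1
  4 = 4·1
so gcd(21, 4) = 1.
Back-substitute for Bézout coefficients:
  1 = 21 - 5·4
  ... = 4·(-5) + 21·(1)
Scale by 1862: one solution is (-9310, 1862). Reduce p mod 21: (14, 86).
General: p = 14 + 21t, q = 86 - 4t.
p ≥ 0 ⇒ t ≥ 0; q ≥ 0 ⇒ t ≤ 21. So t ∈ [0, 21]: 22 solutions.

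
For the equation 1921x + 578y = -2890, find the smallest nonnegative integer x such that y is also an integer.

gcd(1921, 578):
  1921 = 3×578 + 187
  578 = 3×187 + 17
  187 = 11×17
so gcd(1921, 578) = 17.
17 divides -2890, so solutions exist.
Back-substitute for Bézout coefficients:
  17 = 578 - 3×187
  ... = 1921×(-3) + 578×(10)
Scale by -2890/17 = -170: (x₀, y₀) = (510, -1700).
General solution: x = 510 + 34t, y = -1700 - 113t for integer t.
x ≥ 0: smallest is 510 mod 34 = 0 (at t = -15), with y = -5.

0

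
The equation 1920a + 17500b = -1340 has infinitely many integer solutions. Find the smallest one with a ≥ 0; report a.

gcd(17500, 1920) = 20.
20 divides -1340, so solutions exist.
By Bézout, 1920·(-319) + 17500·(35) = 20.
Scale by -1340/20 = -67: (a₀, b₀) = (21373, -2345).
General solution: a = 21373 + 875t, b = -2345 - 96t for integer t.
a ≥ 0: smallest is 21373 mod 875 = 373 (at t = -24), with b = -41.

373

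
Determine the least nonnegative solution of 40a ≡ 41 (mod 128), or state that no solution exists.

no solution

gcd(128, 40):
  128 = 3*40 + 8
  40 = 5*8
so gcd(128, 40) = 8.
8 does not divide 41, so the congruence has no solution.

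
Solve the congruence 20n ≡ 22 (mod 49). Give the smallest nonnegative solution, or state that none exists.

6

gcd(49, 20):
  49 = 2×20 + 9
  20 = 2×9 + 2
  9 = 4×2 + 1
  2 = 2×1
so gcd(49, 20) = 1.
1 divides 22, so solutions exist.
Back-substitute for Bézout coefficients:
  1 = 9 - 4×2
  ... = 20×(-22) + 49×(9)
So 20×(-22) ≡ 1 (mod 49); multiply by 22: n ≡ -484 (mod 49).
Smallest nonnegative: n = -484 mod 49 = 6.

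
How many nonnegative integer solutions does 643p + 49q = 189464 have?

gcd(643, 49) = 1.
By Bézout, 643×(-8) + 49×(105) = 1.
One solution: (5, 3801).
General: p = 5 + 49t, q = 3801 - 643t.
p ≥ 0 ⇒ t ≥ 0; q ≥ 0 ⇒ t ≤ 5. So t ∈ [0, 5]: 6 solutions.

6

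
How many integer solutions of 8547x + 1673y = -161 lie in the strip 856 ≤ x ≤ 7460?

gcd(8547, 1673):
  8547 = 5×1673 + 182
  1673 = 9×182 + 35
  182 = 5×35 + 7
  35 = 5×7
so gcd(8547, 1673) = 7.
Back-substitute for Bézout coefficients:
  7 = 182 - 5×35
  ... = 8547×(46) + 1673×(-235)
Scale by -23: particular solution (-1058, 5405); reduce x mod 239: (137, -700).
General solution: x = 137 + 239t, y = -700 - 1221t for integer t.
856 ≤ 137 + 239t ≤ 7460 gives t ∈ [4, 30], which is 27 values.

27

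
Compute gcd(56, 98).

gcd(98, 56) = 14  (98 = 1*56 + 42, 56 = 1*42 + 14, 42 = 3*14).

14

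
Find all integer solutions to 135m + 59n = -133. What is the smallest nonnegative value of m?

13

gcd(135, 59):
  135 = 2×59 + 17
  59 = 3×17 + 8
  17 = 2×8 + 1
  8 = 8×1
so gcd(135, 59) = 1.
1 divides -133, so solutions exist.
Back-substitute for Bézout coefficients:
  1 = 17 - 2×8
  ... = 135×(7) + 59×(-16)
Scale by -133/1 = -133: (m₀, n₀) = (-931, 2128).
General solution: m = -931 + 59t, n = 2128 - 135t for integer t.
m ≥ 0: smallest is -931 mod 59 = 13 (at t = 16), with n = -32.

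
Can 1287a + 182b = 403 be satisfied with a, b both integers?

yes

gcd(1287, 182) = 13  (1287 = 7*182 + 13, 182 = 14*13).
13 divides 403, so integer solutions exist.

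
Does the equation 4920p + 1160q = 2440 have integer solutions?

yes

gcd(4920, 1160) = 40  (4920 = 4·1160 + 280, 1160 = 4·280 + 40, 280 = 7·40).
40 divides 2440, so integer solutions exist.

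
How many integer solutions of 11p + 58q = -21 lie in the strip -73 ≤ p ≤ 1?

1

gcd(58, 11) = 1  (58 = 5·11 + 3, 11 = 3·3 + 2, 3 = 1·2 + 1, 2 = 2·1).
Back-substituting, 11·(-21) + 58·(4) = 1.
Scale by -21: particular solution (441, -84); reduce p mod 58: (35, -7).
General solution: p = 35 + 58t, q = -7 - 11t for integer t.
-73 ≤ 35 + 58t ≤ 1 gives t ∈ [-1, -1], which is 1 value.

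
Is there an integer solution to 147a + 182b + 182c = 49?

gcd(182, 147) = 7  (182 = 1·147 + 35, 147 = 4·35 + 7, 35 = 5·7).
gcd(7, 182) = 7.
7 divides 49, so integer solutions exist.

yes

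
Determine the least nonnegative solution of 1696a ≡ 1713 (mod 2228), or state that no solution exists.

no solution

gcd(2228, 1696):
  2228 = 1×1696 + 532
  1696 = 3×532 + 100
  532 = 5×100 + 32
  100 = 3×32 + 4
  32 = 8×4
so gcd(2228, 1696) = 4.
4 does not divide 1713, so the congruence has no solution.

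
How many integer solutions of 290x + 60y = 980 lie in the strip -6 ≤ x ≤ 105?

gcd(290, 60):
  290 = 4*60 + 50
  60 = 1*50 + 10
  50 = 5*10
so gcd(290, 60) = 10.
Back-substitute for Bézout coefficients:
  10 = 60 - 1*50
  ... = 290*(-1) + 60*(5)
Scale by 98: particular solution (-98, 490); reduce x mod 6: (4, -3).
General solution: x = 4 + 6t, y = -3 - 29t for integer t.
-6 ≤ 4 + 6t ≤ 105 gives t ∈ [-1, 16], which is 18 values.

18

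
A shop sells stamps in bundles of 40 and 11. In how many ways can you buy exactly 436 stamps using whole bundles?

Need nonnegative integers with 40j + 11k = 436.
gcd(40, 11) = 1, and 40·(-3) + 11·(11) = 1.
So (j₀, k₀) = (-1308, 4796); general j = -1308 + 11t, k = 4796 - 40t.
j ≥ 0 ⇒ t ≥ 119; k ≥ 0 ⇒ t ≤ 119. That's 1 value of t.

1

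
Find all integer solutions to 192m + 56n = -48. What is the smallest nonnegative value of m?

5

gcd(192, 56):
  192 = 3·56 + 24
  56 = 2·24 + 8
  24 = 3·8
so gcd(192, 56) = 8.
8 divides -48, so solutions exist.
Back-substitute for Bézout coefficients:
  8 = 56 - 2·24
  ... = 192·(-2) + 56·(7)
Scale by -48/8 = -6: (m₀, n₀) = (12, -42).
General solution: m = 12 + 7t, n = -42 - 24t for integer t.
m ≥ 0: smallest is 12 mod 7 = 5 (at t = -1), with n = -18.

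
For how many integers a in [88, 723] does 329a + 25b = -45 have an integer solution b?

gcd(329, 25):
  329 = 13×25 + 4
  25 = 6×4 + 1
  4 = 4×1
so gcd(329, 25) = 1.
Back-substitute for Bézout coefficients:
  1 = 25 - 6×4
  ... = 329×(-6) + 25×(79)
Scale by -45: particular solution (270, -3555); reduce a mod 25: (20, -265).
General solution: a = 20 + 25t, b = -265 - 329t for integer t.
88 ≤ 20 + 25t ≤ 723 gives t ∈ [3, 28], which is 26 values.

26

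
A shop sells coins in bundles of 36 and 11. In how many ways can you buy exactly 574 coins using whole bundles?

1

Need nonnegative integers with 36j + 11k = 574.
gcd(36, 11) = 1, and 36·(4) + 11·(-13) = 1.
So (j₀, k₀) = (2296, -7462); general j = 2296 + 11t, k = -7462 - 36t.
j ≥ 0 ⇒ t ≥ -208; k ≥ 0 ⇒ t ≤ -208. That's 1 value of t.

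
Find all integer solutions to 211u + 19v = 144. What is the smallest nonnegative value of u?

gcd(211, 19) = 1  (211 = 11×19 + 2, 19 = 9×2 + 1, 2 = 2×1).
1 divides 144, so solutions exist.
Back-substituting, 211×(-9) + 19×(100) = 1.
Scale by 144/1 = 144: (u₀, v₀) = (-1296, 14400).
General solution: u = -1296 + 19t, v = 14400 - 211t for integer t.
u ≥ 0: smallest is -1296 mod 19 = 15 (at t = 69), with v = -159.

15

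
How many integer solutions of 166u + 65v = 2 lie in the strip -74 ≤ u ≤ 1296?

gcd(166, 65) = 1.
By Bézout, 166×(-9) + 65×(23) = 1.
Particular solution: (47, -120).
General solution: u = 47 + 65t, v = -120 - 166t for integer t.
-74 ≤ 47 + 65t ≤ 1296 gives t ∈ [-1, 19], which is 21 values.

21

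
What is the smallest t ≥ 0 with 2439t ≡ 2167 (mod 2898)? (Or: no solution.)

no solution

gcd(2898, 2439) = 9  (2898 = 1·2439 + 459, 2439 = 5·459 + 144, 459 = 3·144 + 27, 144 = 5·27 + 9, 27 = 3·9).
9 does not divide 2167, so the congruence has no solution.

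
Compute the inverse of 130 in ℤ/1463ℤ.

709

gcd(1463, 130):
  1463 = 11·130 + 33
  130 = 3·33 + 31
  33 = 1·31 + 2
  31 = 15·2 + 1
  2 = 2·1
so gcd(1463, 130) = 1.
Back-substitute for Bézout coefficients:
  1 = 31 - 15·2
  ... = 130·(709) + 1463·(-63)
So 130·709 ≡ 1 (mod 1463), and 709 mod 1463 = 709.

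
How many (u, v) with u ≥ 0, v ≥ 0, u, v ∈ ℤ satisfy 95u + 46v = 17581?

gcd(95, 46) = 1  (95 = 2·46 + 3, 46 = 15·3 + 1, 3 = 3·1).
Back-substituting, 95·(-15) + 46·(31) = 1.
Scale by 17581: one solution is (-263715, 545011). Reduce u mod 46: (3, 376).
General: u = 3 + 46t, v = 376 - 95t.
u ≥ 0 ⇒ t ≥ 0; v ≥ 0 ⇒ t ≤ 3. So t ∈ [0, 3]: 4 solutions.

4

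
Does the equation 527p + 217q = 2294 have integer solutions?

yes

gcd(527, 217) = 31  (527 = 2×217 + 93, 217 = 2×93 + 31, 93 = 3×31).
31 divides 2294, so integer solutions exist.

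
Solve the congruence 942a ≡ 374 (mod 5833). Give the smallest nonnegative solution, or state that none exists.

471

gcd(5833, 942):
  5833 = 6*942 + 181
  942 = 5*181 + 37
  181 = 4*37 + 33
  37 = 1*33 + 4
  33 = 8*4 + 1
  4 = 4*1
so gcd(5833, 942) = 1.
1 divides 374, so solutions exist.
Back-substitute for Bézout coefficients:
  1 = 33 - 8*4
  ... = 942*(-1418) + 5833*(229)
So 942*(-1418) ≡ 1 (mod 5833); multiply by 374: a ≡ -530332 (mod 5833).
Smallest nonnegative: a = -530332 mod 5833 = 471.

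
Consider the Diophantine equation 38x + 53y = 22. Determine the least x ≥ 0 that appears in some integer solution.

gcd(53, 38) = 1.
1 divides 22, so solutions exist.
By Bézout, 38·(7) + 53·(-5) = 1.
Scale by 22/1 = 22: (x₀, y₀) = (154, -110).
General solution: x = 154 + 53t, y = -110 - 38t for integer t.
x ≥ 0: smallest is 154 mod 53 = 48 (at t = -2), with y = -34.

48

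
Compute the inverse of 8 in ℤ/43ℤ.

27

gcd(43, 8) = 1.
By Bézout, 8×(-16) + 43×(3) = 1.
So 8×-16 ≡ 1 (mod 43), and -16 mod 43 = 27.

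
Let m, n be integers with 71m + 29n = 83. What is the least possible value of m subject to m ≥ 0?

22

gcd(71, 29) = 1.
1 divides 83, so solutions exist.
By Bézout, 71·(9) + 29·(-22) = 1.
Scale by 83/1 = 83: (m₀, n₀) = (747, -1826).
General solution: m = 747 + 29t, n = -1826 - 71t for integer t.
m ≥ 0: smallest is 747 mod 29 = 22 (at t = -25), with n = -51.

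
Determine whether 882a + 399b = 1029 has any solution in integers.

yes

gcd(882, 399) = 21  (882 = 2×399 + 84, 399 = 4×84 + 63, 84 = 1×63 + 21, 63 = 3×21).
21 divides 1029, so integer solutions exist.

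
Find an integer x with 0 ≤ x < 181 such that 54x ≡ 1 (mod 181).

57

gcd(181, 54):
  181 = 3·54 + 19
  54 = 2·19 + 16
  19 = 1·16 + 3
  16 = 5·3 + 1
  3 = 3·1
so gcd(181, 54) = 1.
Back-substitute for Bézout coefficients:
  1 = 16 - 5·3
  ... = 54·(57) + 181·(-17)
So 54·57 ≡ 1 (mod 181), and 57 mod 181 = 57.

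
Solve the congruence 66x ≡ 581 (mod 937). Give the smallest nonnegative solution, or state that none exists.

gcd(937, 66) = 1  (937 = 14×66 + 13, 66 = 5×13 + 1, 13 = 13×1).
1 divides 581, so solutions exist.
Back-substituting, 66×(71) + 937×(-5) = 1.
So 66×(71) ≡ 1 (mod 937); multiply by 581: x ≡ 41251 (mod 937).
Smallest nonnegative: x = 41251 mod 937 = 23.

23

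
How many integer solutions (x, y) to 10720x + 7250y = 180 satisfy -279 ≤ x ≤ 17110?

gcd(10720, 7250) = 10.
By Bézout, 10720·(-117) + 7250·(173) = 10.
Particular solution: (69, -102).
General solution: x = 69 + 725t, y = -102 - 1072t for integer t.
-279 ≤ 69 + 725t ≤ 17110 gives t ∈ [0, 23], which is 24 values.

24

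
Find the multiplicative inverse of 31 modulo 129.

25

gcd(129, 31) = 1  (129 = 4*31 + 5, 31 = 6*5 + 1, 5 = 5*1).
Back-substituting, 31*(25) + 129*(-6) = 1.
So 31*25 ≡ 1 (mod 129), and 25 mod 129 = 25.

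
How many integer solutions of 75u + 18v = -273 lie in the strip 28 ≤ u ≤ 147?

gcd(75, 18) = 3.
By Bézout, 75*(1) + 18*(-4) = 3.
Particular solution: (5, -36).
General solution: u = 5 + 6t, v = -36 - 25t for integer t.
28 ≤ 5 + 6t ≤ 147 gives t ∈ [4, 23], which is 20 values.

20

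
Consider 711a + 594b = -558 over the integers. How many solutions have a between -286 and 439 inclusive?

11

gcd(711, 594) = 9  (711 = 1*594 + 117, 594 = 5*117 + 9, 117 = 13*9).
Back-substituting, 711*(-5) + 594*(6) = 9.
Scale by -62: particular solution (310, -372); reduce a mod 66: (46, -56).
General solution: a = 46 + 66t, b = -56 - 79t for integer t.
-286 ≤ 46 + 66t ≤ 439 gives t ∈ [-5, 5], which is 11 values.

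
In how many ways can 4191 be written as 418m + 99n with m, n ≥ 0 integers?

gcd(418, 99):
  418 = 4*99 + 22
  99 = 4*22 + 11
  22 = 2*11
so gcd(418, 99) = 11.
Back-substitute for Bézout coefficients:
  11 = 99 - 4*22
  ... = 418*(-4) + 99*(17)
Scale by 381: one solution is (-1524, 6477). Reduce m mod 9: (6, 17).
General: m = 6 + 9t, n = 17 - 38t.
m ≥ 0 ⇒ t ≥ 0; n ≥ 0 ⇒ t ≤ 0. So t ∈ [0, 0]: 1 solution.

1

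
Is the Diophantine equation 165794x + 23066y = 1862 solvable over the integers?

gcd(165794, 23066) = 38  (165794 = 7*23066 + 4332, 23066 = 5*4332 + 1406, 4332 = 3*1406 + 114, 1406 = 12*114 + 38, 114 = 3*38).
38 divides 1862, so integer solutions exist.

yes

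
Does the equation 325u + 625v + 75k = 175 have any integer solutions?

gcd(625, 325) = 25  (625 = 1·325 + 300, 325 = 1·300 + 25, 300 = 12·25).
gcd(25, 75) = 25.
25 divides 175, so integer solutions exist.

yes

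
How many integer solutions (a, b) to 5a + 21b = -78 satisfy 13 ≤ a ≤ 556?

26

gcd(21, 5):
  21 = 4*5 + 1
  5 = 5*1
so gcd(21, 5) = 1.
Back-substitute for Bézout coefficients:
  1 = 21 - 4*5
  ... = 5*(-4) + 21*(1)
Scale by -78: particular solution (312, -78); reduce a mod 21: (18, -8).
General solution: a = 18 + 21t, b = -8 - 5t for integer t.
13 ≤ 18 + 21t ≤ 556 gives t ∈ [0, 25], which is 26 values.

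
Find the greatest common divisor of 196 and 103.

1

gcd(196, 103) = 1  (196 = 1·103 + 93, 103 = 1·93 + 10, 93 = 9·10 + 3, 10 = 3·3 + 1, 3 = 3·1).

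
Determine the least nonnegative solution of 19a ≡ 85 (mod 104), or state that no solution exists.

gcd(104, 19) = 1.
1 divides 85, so solutions exist.
By Bézout, 19×(11) + 104×(-2) = 1.
So 19×(11) ≡ 1 (mod 104); multiply by 85: a ≡ 935 (mod 104).
Smallest nonnegative: a = 935 mod 104 = 103.

103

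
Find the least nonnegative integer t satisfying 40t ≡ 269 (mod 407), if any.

139

gcd(407, 40) = 1.
1 divides 269, so solutions exist.
By Bézout, 40·(173) + 407·(-17) = 1.
So 40·(173) ≡ 1 (mod 407); multiply by 269: t ≡ 46537 (mod 407).
Smallest nonnegative: t = 46537 mod 407 = 139.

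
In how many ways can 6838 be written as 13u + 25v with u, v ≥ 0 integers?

22

gcd(25, 13) = 1  (25 = 1·13 + 12, 13 = 1·12 + 1, 12 = 12·1).
Back-substituting, 13·(2) + 25·(-1) = 1.
Scale by 6838: one solution is (13676, -6838). Reduce u mod 25: (1, 273).
General: u = 1 + 25t, v = 273 - 13t.
u ≥ 0 ⇒ t ≥ 0; v ≥ 0 ⇒ t ≤ 21. So t ∈ [0, 21]: 22 solutions.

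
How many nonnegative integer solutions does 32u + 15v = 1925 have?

gcd(32, 15) = 1.
By Bézout, 32·(-7) + 15·(15) = 1.
One solution: (10, 107).
General: u = 10 + 15t, v = 107 - 32t.
u ≥ 0 ⇒ t ≥ 0; v ≥ 0 ⇒ t ≤ 3. So t ∈ [0, 3]: 4 solutions.

4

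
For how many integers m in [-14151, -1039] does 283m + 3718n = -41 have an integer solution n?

gcd(3718, 283) = 1.
By Bézout, 283×(381) + 3718×(-29) = 1.
Particular solution: (2969, -226).
General solution: m = 2969 + 3718t, n = -226 - 283t for integer t.
-14151 ≤ 2969 + 3718t ≤ -1039 gives t ∈ [-4, -2], which is 3 values.

3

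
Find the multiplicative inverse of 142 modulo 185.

43

gcd(185, 142):
  185 = 1*142 + 43
  142 = 3*43 + 13
  43 = 3*13 + 4
  13 = 3*4 + 1
  4 = 4*1
so gcd(185, 142) = 1.
Back-substitute for Bézout coefficients:
  1 = 13 - 3*4
  ... = 142*(43) + 185*(-33)
So 142*43 ≡ 1 (mod 185), and 43 mod 185 = 43.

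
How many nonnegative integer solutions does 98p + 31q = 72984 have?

24

gcd(98, 31) = 1.
By Bézout, 98×(-6) + 31×(19) = 1.
One solution: (2, 2348).
General: p = 2 + 31t, q = 2348 - 98t.
p ≥ 0 ⇒ t ≥ 0; q ≥ 0 ⇒ t ≤ 23. So t ∈ [0, 23]: 24 solutions.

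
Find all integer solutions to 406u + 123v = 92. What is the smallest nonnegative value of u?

59

gcd(406, 123) = 1.
1 divides 92, so solutions exist.
By Bézout, 406×(10) + 123×(-33) = 1.
Scale by 92/1 = 92: (u₀, v₀) = (920, -3036).
General solution: u = 920 + 123t, v = -3036 - 406t for integer t.
u ≥ 0: smallest is 920 mod 123 = 59 (at t = -7), with v = -194.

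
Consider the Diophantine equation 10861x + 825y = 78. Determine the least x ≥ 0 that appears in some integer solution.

498

gcd(10861, 825) = 1  (10861 = 13*825 + 136, 825 = 6*136 + 9, 136 = 15*9 + 1, 9 = 9*1).
1 divides 78, so solutions exist.
Back-substituting, 10861*(91) + 825*(-1198) = 1.
Scale by 78/1 = 78: (x₀, y₀) = (7098, -93444).
General solution: x = 7098 + 825t, y = -93444 - 10861t for integer t.
x ≥ 0: smallest is 7098 mod 825 = 498 (at t = -8), with y = -6556.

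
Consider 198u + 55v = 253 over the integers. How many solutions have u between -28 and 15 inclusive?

8

gcd(198, 55) = 11.
By Bézout, 198*(2) + 55*(-7) = 11.
Particular solution: (1, 1).
General solution: u = 1 + 5t, v = 1 - 18t for integer t.
-28 ≤ 1 + 5t ≤ 15 gives t ∈ [-5, 2], which is 8 values.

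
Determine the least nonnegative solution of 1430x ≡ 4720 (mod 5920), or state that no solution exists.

24

gcd(5920, 1430) = 10  (5920 = 4*1430 + 200, 1430 = 7*200 + 30, 200 = 6*30 + 20, 30 = 1*20 + 10, 20 = 2*10).
10 divides 4720, so solutions exist.
Back-substituting, 1430*(207) + 5920*(-50) = 10.
So 1430*(207) ≡ 10 (mod 5920); multiply by 472: x ≡ 97704 (mod 592).
Smallest nonnegative: x = 97704 mod 592 = 24.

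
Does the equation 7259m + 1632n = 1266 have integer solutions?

gcd(7259, 1632):
  7259 = 4×1632 + 731
  1632 = 2×731 + 170
  731 = 4×170 + 51
  170 = 3×51 + 17
  51 = 3×17
so gcd(7259, 1632) = 17.
17 does not divide 1266 (remainder 8), so no integer solutions.

no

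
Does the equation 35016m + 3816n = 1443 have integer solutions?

gcd(35016, 3816) = 24  (35016 = 9×3816 + 672, 3816 = 5×672 + 456, 672 = 1×456 + 216, 456 = 2×216 + 24, 216 = 9×24).
24 does not divide 1443 (remainder 3), so no integer solutions.

no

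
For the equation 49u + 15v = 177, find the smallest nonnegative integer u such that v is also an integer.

gcd(49, 15) = 1  (49 = 3×15 + 4, 15 = 3×4 + 3, 4 = 1×3 + 1, 3 = 3×1).
1 divides 177, so solutions exist.
Back-substituting, 49×(4) + 15×(-13) = 1.
Scale by 177/1 = 177: (u₀, v₀) = (708, -2301).
General solution: u = 708 + 15t, v = -2301 - 49t for integer t.
u ≥ 0: smallest is 708 mod 15 = 3 (at t = -47), with v = 2.

3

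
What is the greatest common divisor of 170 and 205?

5

gcd(205, 170) = 5  (205 = 1·170 + 35, 170 = 4·35 + 30, 35 = 1·30 + 5, 30 = 6·5).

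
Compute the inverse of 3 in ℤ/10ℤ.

gcd(10, 3) = 1.
By Bézout, 3×(-3) + 10×(1) = 1.
So 3×-3 ≡ 1 (mod 10), and -3 mod 10 = 7.

7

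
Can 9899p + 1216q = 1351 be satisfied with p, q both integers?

gcd(9899, 1216):
  9899 = 8·1216 + 171
  1216 = 7·171 + 19
  171 = 9·19
so gcd(9899, 1216) = 19.
19 does not divide 1351 (remainder 2), so no integer solutions.

no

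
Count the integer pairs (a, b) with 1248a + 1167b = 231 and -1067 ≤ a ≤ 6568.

20

gcd(1248, 1167) = 3.
By Bézout, 1248*(-72) + 1167*(77) = 3.
Particular solution: (291, -311).
General solution: a = 291 + 389t, b = -311 - 416t for integer t.
-1067 ≤ 291 + 389t ≤ 6568 gives t ∈ [-3, 16], which is 20 values.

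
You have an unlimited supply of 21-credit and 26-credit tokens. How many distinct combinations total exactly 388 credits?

Need nonnegative integers with 21j + 26k = 388.
gcd(21, 26) = 1, and 21·(5) + 26·(-4) = 1.
So (j₀, k₀) = (1940, -1552); general j = 1940 + 26t, k = -1552 - 21t.
j ≥ 0 ⇒ t ≥ -74; k ≥ 0 ⇒ t ≤ -74. That's 1 value of t.

1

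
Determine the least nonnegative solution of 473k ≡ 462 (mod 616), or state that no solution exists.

gcd(616, 473) = 11  (616 = 1·473 + 143, 473 = 3·143 + 44, 143 = 3·44 + 11, 44 = 4·11).
11 divides 462, so solutions exist.
Back-substituting, 473·(-13) + 616·(10) = 11.
So 473·(-13) ≡ 11 (mod 616); multiply by 42: k ≡ -546 (mod 56).
Smallest nonnegative: k = -546 mod 56 = 14.

14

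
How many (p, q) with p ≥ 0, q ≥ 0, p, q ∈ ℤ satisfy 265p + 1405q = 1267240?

gcd(1405, 265) = 5.
By Bézout, 265×(-53) + 1405×(10) = 5.
One solution: (180, 868).
General: p = 180 + 281t, q = 868 - 53t.
p ≥ 0 ⇒ t ≥ 0; q ≥ 0 ⇒ t ≤ 16. So t ∈ [0, 16]: 17 solutions.

17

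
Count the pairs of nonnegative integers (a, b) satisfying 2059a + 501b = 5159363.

gcd(2059, 501):
  2059 = 4×501 + 55
  501 = 9×55 + 6
  55 = 9×6 + 1
  6 = 6×1
so gcd(2059, 501) = 1.
Back-substitute for Bézout coefficients:
  1 = 55 - 9×6
  ... = 2059×(82) + 501×(-337)
Scale by 5159363: one solution is (423067766, -1738705331). Reduce a mod 501: (320, 8983).
General: a = 320 + 501t, b = 8983 - 2059t.
a ≥ 0 ⇒ t ≥ 0; b ≥ 0 ⇒ t ≤ 4. So t ∈ [0, 4]: 5 solutions.

5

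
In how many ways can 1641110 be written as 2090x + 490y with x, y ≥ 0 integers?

gcd(2090, 490):
  2090 = 4×490 + 130
  490 = 3×130 + 100
  130 = 1×100 + 30
  100 = 3×30 + 10
  30 = 3×10
so gcd(2090, 490) = 10.
Back-substitute for Bézout coefficients:
  10 = 100 - 3×30
  ... = 2090×(-15) + 490×(64)
Scale by 164111: one solution is (-2461665, 10503104). Reduce x mod 49: (46, 3153).
General: x = 46 + 49t, y = 3153 - 209t.
x ≥ 0 ⇒ t ≥ 0; y ≥ 0 ⇒ t ≤ 15. So t ∈ [0, 15]: 16 solutions.

16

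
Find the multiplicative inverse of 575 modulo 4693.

gcd(4693, 575) = 1  (4693 = 8×575 + 93, 575 = 6×93 + 17, 93 = 5×17 + 8, 17 = 2×8 + 1, 8 = 8×1).
Back-substituting, 575×(555) + 4693×(-68) = 1.
So 575×555 ≡ 1 (mod 4693), and 555 mod 4693 = 555.

555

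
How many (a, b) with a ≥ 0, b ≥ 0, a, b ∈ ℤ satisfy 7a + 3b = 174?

9

gcd(7, 3) = 1.
By Bézout, 7*(1) + 3*(-2) = 1.
One solution: (0, 58).
General: a = 0 + 3t, b = 58 - 7t.
a ≥ 0 ⇒ t ≥ 0; b ≥ 0 ⇒ t ≤ 8. So t ∈ [0, 8]: 9 solutions.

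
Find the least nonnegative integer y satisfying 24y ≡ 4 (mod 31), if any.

26

gcd(31, 24):
  31 = 1·24 + 7
  24 = 3·7 + 3
  7 = 2·3 + 1
  3 = 3·1
so gcd(31, 24) = 1.
1 divides 4, so solutions exist.
Back-substitute for Bézout coefficients:
  1 = 7 - 2·3
  ... = 24·(-9) + 31·(7)
So 24·(-9) ≡ 1 (mod 31); multiply by 4: y ≡ -36 (mod 31).
Smallest nonnegative: y = -36 mod 31 = 26.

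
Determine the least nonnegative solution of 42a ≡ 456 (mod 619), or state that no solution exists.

gcd(619, 42) = 1.
1 divides 456, so solutions exist.
By Bézout, 42×(-280) + 619×(19) = 1.
So 42×(-280) ≡ 1 (mod 619); multiply by 456: a ≡ -127680 (mod 619).
Smallest nonnegative: a = -127680 mod 619 = 453.

453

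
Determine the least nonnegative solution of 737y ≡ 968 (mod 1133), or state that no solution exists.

gcd(1133, 737) = 11  (1133 = 1×737 + 396, 737 = 1×396 + 341, 396 = 1×341 + 55, 341 = 6×55 + 11, 55 = 5×11).
11 divides 968, so solutions exist.
Back-substituting, 737×(20) + 1133×(-13) = 11.
So 737×(20) ≡ 11 (mod 1133); multiply by 88: y ≡ 1760 (mod 103).
Smallest nonnegative: y = 1760 mod 103 = 9.

9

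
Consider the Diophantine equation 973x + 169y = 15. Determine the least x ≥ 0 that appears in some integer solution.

12

gcd(973, 169):
  973 = 5*169 + 128
  169 = 1*128 + 41
  128 = 3*41 + 5
  41 = 8*5 + 1
  5 = 5*1
so gcd(973, 169) = 1.
1 divides 15, so solutions exist.
Back-substitute for Bézout coefficients:
  1 = 41 - 8*5
  ... = 973*(-33) + 169*(190)
Scale by 15/1 = 15: (x₀, y₀) = (-495, 2850).
General solution: x = -495 + 169t, y = 2850 - 973t for integer t.
x ≥ 0: smallest is -495 mod 169 = 12 (at t = 3), with y = -69.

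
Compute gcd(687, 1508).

1

gcd(1508, 687):
  1508 = 2*687 + 134
  687 = 5*134 + 17
  134 = 7*17 + 15
  17 = 1*15 + 2
  15 = 7*2 + 1
  2 = 2*1
so gcd(1508, 687) = 1.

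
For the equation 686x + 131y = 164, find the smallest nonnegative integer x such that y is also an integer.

56

gcd(686, 131) = 1  (686 = 5*131 + 31, 131 = 4*31 + 7, 31 = 4*7 + 3, 7 = 2*3 + 1, 3 = 3*1).
1 divides 164, so solutions exist.
Back-substituting, 686*(-38) + 131*(199) = 1.
Scale by 164/1 = 164: (x₀, y₀) = (-6232, 32636).
General solution: x = -6232 + 131t, y = 32636 - 686t for integer t.
x ≥ 0: smallest is -6232 mod 131 = 56 (at t = 48), with y = -292.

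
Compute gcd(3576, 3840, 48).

24

gcd(3840, 3576) = 24  (3840 = 1·3576 + 264, 3576 = 13·264 + 144, 264 = 1·144 + 120, 144 = 1·120 + 24, 120 = 5·24).
gcd(24, 48) = 24.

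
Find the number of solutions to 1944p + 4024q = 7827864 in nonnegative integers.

gcd(4024, 1944) = 8  (4024 = 2*1944 + 136, 1944 = 14*136 + 40, 136 = 3*40 + 16, 40 = 2*16 + 8, 16 = 2*8).
Back-substituting, 1944*(207) + 4024*(-100) = 8.
Scale by 978483: one solution is (202545981, -97848300). Reduce p mod 503: (456, 1725).
General: p = 456 + 503t, q = 1725 - 243t.
p ≥ 0 ⇒ t ≥ 0; q ≥ 0 ⇒ t ≤ 7. So t ∈ [0, 7]: 8 solutions.

8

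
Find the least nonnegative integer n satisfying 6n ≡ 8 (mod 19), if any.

gcd(19, 6) = 1.
1 divides 8, so solutions exist.
By Bézout, 6·(-3) + 19·(1) = 1.
So 6·(-3) ≡ 1 (mod 19); multiply by 8: n ≡ -24 (mod 19).
Smallest nonnegative: n = -24 mod 19 = 14.

14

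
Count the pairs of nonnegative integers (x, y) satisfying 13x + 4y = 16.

1

gcd(13, 4):
  13 = 3×4 + 1
  4 = 4×1
so gcd(13, 4) = 1.
Back-substitute for Bézout coefficients:
  1 = 13 - 3×4
  ... = 13×(1) + 4×(-3)
Scale by 16: one solution is (16, -48). Reduce x mod 4: (0, 4).
General: x = 0 + 4t, y = 4 - 13t.
x ≥ 0 ⇒ t ≥ 0; y ≥ 0 ⇒ t ≤ 0. So t ∈ [0, 0]: 1 solution.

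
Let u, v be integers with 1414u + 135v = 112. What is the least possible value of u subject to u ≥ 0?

gcd(1414, 135):
  1414 = 10×135 + 64
  135 = 2×64 + 7
  64 = 9×7 + 1
  7 = 7×1
so gcd(1414, 135) = 1.
1 divides 112, so solutions exist.
Back-substitute for Bézout coefficients:
  1 = 64 - 9×7
  ... = 1414×(19) + 135×(-199)
Scale by 112/1 = 112: (u₀, v₀) = (2128, -22288).
General solution: u = 2128 + 135t, v = -22288 - 1414t for integer t.
u ≥ 0: smallest is 2128 mod 135 = 103 (at t = -15), with v = -1078.

103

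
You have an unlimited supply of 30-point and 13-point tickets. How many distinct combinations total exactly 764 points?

2

Need nonnegative integers with 30j + 13k = 764.
gcd(30, 13) = 1, and 30·(-3) + 13·(7) = 1.
So (j₀, k₀) = (-2292, 5348); general j = -2292 + 13t, k = 5348 - 30t.
j ≥ 0 ⇒ t ≥ 177; k ≥ 0 ⇒ t ≤ 178. That's 2 values of t.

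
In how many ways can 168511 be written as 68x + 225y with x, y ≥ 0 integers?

gcd(225, 68):
  225 = 3×68 + 21
  68 = 3×21 + 5
  21 = 4×5 + 1
  5 = 5×1
so gcd(225, 68) = 1.
Back-substitute for Bézout coefficients:
  1 = 21 - 4×5
  ... = 68×(-43) + 225×(13)
Scale by 168511: one solution is (-7245973, 2190643). Reduce x mod 225: (152, 703).
General: x = 152 + 225t, y = 703 - 68t.
x ≥ 0 ⇒ t ≥ 0; y ≥ 0 ⇒ t ≤ 10. So t ∈ [0, 10]: 11 solutions.

11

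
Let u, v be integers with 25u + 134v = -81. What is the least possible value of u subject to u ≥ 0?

45

gcd(134, 25) = 1.
1 divides -81, so solutions exist.
By Bézout, 25*(59) + 134*(-11) = 1.
Scale by -81/1 = -81: (u₀, v₀) = (-4779, 891).
General solution: u = -4779 + 134t, v = 891 - 25t for integer t.
u ≥ 0: smallest is -4779 mod 134 = 45 (at t = 36), with v = -9.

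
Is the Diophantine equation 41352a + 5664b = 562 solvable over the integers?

gcd(41352, 5664) = 24  (41352 = 7·5664 + 1704, 5664 = 3·1704 + 552, 1704 = 3·552 + 48, 552 = 11·48 + 24, 48 = 2·24).
24 does not divide 562 (remainder 10), so no integer solutions.

no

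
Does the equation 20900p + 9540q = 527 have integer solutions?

no

gcd(20900, 9540):
  20900 = 2·9540 + 1820
  9540 = 5·1820 + 440
  1820 = 4·440 + 60
  440 = 7·60 + 20
  60 = 3·20
so gcd(20900, 9540) = 20.
20 does not divide 527 (remainder 7), so no integer solutions.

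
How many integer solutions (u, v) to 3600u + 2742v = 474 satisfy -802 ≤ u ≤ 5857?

15

gcd(3600, 2742) = 6.
By Bézout, 3600×(-147) + 2742×(193) = 6.
Particular solution: (269, -353).
General solution: u = 269 + 457t, v = -353 - 600t for integer t.
-802 ≤ 269 + 457t ≤ 5857 gives t ∈ [-2, 12], which is 15 values.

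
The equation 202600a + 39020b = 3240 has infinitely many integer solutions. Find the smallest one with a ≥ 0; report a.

gcd(202600, 39020):
  202600 = 5×39020 + 7500
  39020 = 5×7500 + 1520
  7500 = 4×1520 + 1420
  1520 = 1×1420 + 100
  1420 = 14×100 + 20
  100 = 5×20
so gcd(202600, 39020) = 20.
20 divides 3240, so solutions exist.
Back-substitute for Bézout coefficients:
  20 = 1420 - 14×100
  ... = 202600×(385) + 39020×(-1999)
Scale by 3240/20 = 162: (a₀, b₀) = (62370, -323838).
General solution: a = 62370 + 1951t, b = -323838 - 10130t for integer t.
a ≥ 0: smallest is 62370 mod 1951 = 1889 (at t = -31), with b = -9808.

1889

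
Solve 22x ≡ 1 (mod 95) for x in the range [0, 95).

gcd(95, 22) = 1.
By Bézout, 22*(13) + 95*(-3) = 1.
So 22*13 ≡ 1 (mod 95), and 13 mod 95 = 13.

13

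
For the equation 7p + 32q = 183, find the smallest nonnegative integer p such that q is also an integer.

17

gcd(32, 7):
  32 = 4*7 + 4
  7 = 1*4 + 3
  4 = 1*3 + 1
  3 = 3*1
so gcd(32, 7) = 1.
1 divides 183, so solutions exist.
Back-substitute for Bézout coefficients:
  1 = 4 - 1*3
  ... = 7*(-9) + 32*(2)
Scale by 183/1 = 183: (p₀, q₀) = (-1647, 366).
General solution: p = -1647 + 32t, q = 366 - 7t for integer t.
p ≥ 0: smallest is -1647 mod 32 = 17 (at t = 52), with q = 2.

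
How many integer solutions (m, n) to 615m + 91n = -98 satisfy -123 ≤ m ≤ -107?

gcd(615, 91) = 1.
By Bézout, 615*(-29) + 91*(196) = 1.
Particular solution: (21, -143).
General solution: m = 21 + 91t, n = -143 - 615t for integer t.
-123 ≤ 21 + 91t ≤ -107 gives t ∈ [-1, -2], which is 0 values.

0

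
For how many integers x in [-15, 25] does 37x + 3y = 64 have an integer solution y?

14

gcd(37, 3) = 1  (37 = 12*3 + 1, 3 = 3*1).
Back-substituting, 37*(1) + 3*(-12) = 1.
Scale by 64: particular solution (64, -768); reduce x mod 3: (1, 9).
General solution: x = 1 + 3t, y = 9 - 37t for integer t.
-15 ≤ 1 + 3t ≤ 25 gives t ∈ [-5, 8], which is 14 values.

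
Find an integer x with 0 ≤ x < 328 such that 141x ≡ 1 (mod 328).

221

gcd(328, 141) = 1  (328 = 2·141 + 46, 141 = 3·46 + 3, 46 = 15·3 + 1, 3 = 3·1).
Back-substituting, 141·(-107) + 328·(46) = 1.
So 141·-107 ≡ 1 (mod 328), and -107 mod 328 = 221.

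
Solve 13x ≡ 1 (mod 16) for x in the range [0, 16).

5

gcd(16, 13):
  16 = 1·13 + 3
  13 = 4·3 + 1
  3 = 3·1
so gcd(16, 13) = 1.
Back-substitute for Bézout coefficients:
  1 = 13 - 4·3
  ... = 13·(5) + 16·(-4)
So 13·5 ≡ 1 (mod 16), and 5 mod 16 = 5.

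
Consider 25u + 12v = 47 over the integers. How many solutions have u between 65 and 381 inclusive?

gcd(25, 12):
  25 = 2·12 + 1
  12 = 12·1
so gcd(25, 12) = 1.
Back-substitute for Bézout coefficients:
  1 = 25 - 2·12
  ... = 25·(1) + 12·(-2)
Scale by 47: particular solution (47, -94); reduce u mod 12: (11, -19).
General solution: u = 11 + 12t, v = -19 - 25t for integer t.
65 ≤ 11 + 12t ≤ 381 gives t ∈ [5, 30], which is 26 values.

26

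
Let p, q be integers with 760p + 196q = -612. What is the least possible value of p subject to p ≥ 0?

1

gcd(760, 196) = 4.
4 divides -612, so solutions exist.
By Bézout, 760×(8) + 196×(-31) = 4.
Scale by -612/4 = -153: (p₀, q₀) = (-1224, 4743).
General solution: p = -1224 + 49t, q = 4743 - 190t for integer t.
p ≥ 0: smallest is -1224 mod 49 = 1 (at t = 25), with q = -7.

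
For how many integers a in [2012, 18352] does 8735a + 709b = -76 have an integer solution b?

gcd(8735, 709):
  8735 = 12×709 + 227
  709 = 3×227 + 28
  227 = 8×28 + 3
  28 = 9×3 + 1
  3 = 3×1
so gcd(8735, 709) = 1.
Back-substitute for Bézout coefficients:
  1 = 28 - 9×3
  ... = 8735×(-228) + 709×(2809)
Scale by -76: particular solution (17328, -213484); reduce a mod 709: (312, -3844).
General solution: a = 312 + 709t, b = -3844 - 8735t for integer t.
2012 ≤ 312 + 709t ≤ 18352 gives t ∈ [3, 25], which is 23 values.

23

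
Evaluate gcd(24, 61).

1

gcd(61, 24):
  61 = 2·24 + 13
  24 = 1·13 + 11
  13 = 1·11 + 2
  11 = 5·2 + 1
  2 = 2·1
so gcd(61, 24) = 1.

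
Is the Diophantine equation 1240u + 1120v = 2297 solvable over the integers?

no

gcd(1240, 1120) = 40  (1240 = 1×1120 + 120, 1120 = 9×120 + 40, 120 = 3×40).
40 does not divide 2297 (remainder 17), so no integer solutions.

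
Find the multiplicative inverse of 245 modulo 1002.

gcd(1002, 245) = 1.
By Bézout, 245×(-319) + 1002×(78) = 1.
So 245×-319 ≡ 1 (mod 1002), and -319 mod 1002 = 683.

683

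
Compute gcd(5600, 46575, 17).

1

gcd(46575, 5600) = 25  (46575 = 8×5600 + 1775, 5600 = 3×1775 + 275, 1775 = 6×275 + 125, 275 = 2×125 + 25, 125 = 5×25).
gcd(25, 17) = 1.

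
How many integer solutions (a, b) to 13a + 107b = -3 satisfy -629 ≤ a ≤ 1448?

19

gcd(107, 13) = 1  (107 = 8×13 + 3, 13 = 4×3 + 1, 3 = 3×1).
Back-substituting, 13×(33) + 107×(-4) = 1.
Scale by -3: particular solution (-99, 12); reduce a mod 107: (8, -1).
General solution: a = 8 + 107t, b = -1 - 13t for integer t.
-629 ≤ 8 + 107t ≤ 1448 gives t ∈ [-5, 13], which is 19 values.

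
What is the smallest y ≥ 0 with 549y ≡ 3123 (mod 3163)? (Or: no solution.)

1302

gcd(3163, 549):
  3163 = 5×549 + 418
  549 = 1×418 + 131
  418 = 3×131 + 25
  131 = 5×25 + 6
  25 = 4×6 + 1
  6 = 6×1
so gcd(3163, 549) = 1.
1 divides 3123, so solutions exist.
Back-substitute for Bézout coefficients:
  1 = 25 - 4×6
  ... = 549×(-507) + 3163×(88)
So 549×(-507) ≡ 1 (mod 3163); multiply by 3123: y ≡ -1583361 (mod 3163).
Smallest nonnegative: y = -1583361 mod 3163 = 1302.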